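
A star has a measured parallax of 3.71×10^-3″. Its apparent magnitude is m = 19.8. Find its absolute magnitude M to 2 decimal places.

M ≈ 12.65

d = 1/p = 1/3.71×10^-3″ = 269.5 pc
5 log₁₀(d/10 pc) = 5 log₁₀(269.5) − 5 = 7.153
M = m − 5 log₁₀(d/10) = 19.8 − 7.153 = 12.647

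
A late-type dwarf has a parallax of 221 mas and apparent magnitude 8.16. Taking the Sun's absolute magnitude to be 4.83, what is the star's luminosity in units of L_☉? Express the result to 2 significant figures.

L/L_☉ ≈ 9.5×10^-3

d = 1/p = 1000/221 mas = 4.525 pc
M = m − 5 log₁₀ d + 5 = 8.16 − 5·0.6556 + 5 = 9.882
M − M_☉ = 9.882 − 4.83 = 5.052
L/L_☉ = 10^(−0.4 × 5.052) = 9.533×10^-3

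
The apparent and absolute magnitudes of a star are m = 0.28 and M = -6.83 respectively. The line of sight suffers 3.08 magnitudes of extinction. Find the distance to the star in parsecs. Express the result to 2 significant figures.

d ≈ 64 pc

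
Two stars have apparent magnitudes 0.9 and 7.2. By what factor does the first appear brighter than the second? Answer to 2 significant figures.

330

Δm = 0.9 − (7.2) = -6.3
Flux ratio = 10^(−0.4 Δm) = 10^(−0.4 × -6.3) = 10^2.520 = 331.1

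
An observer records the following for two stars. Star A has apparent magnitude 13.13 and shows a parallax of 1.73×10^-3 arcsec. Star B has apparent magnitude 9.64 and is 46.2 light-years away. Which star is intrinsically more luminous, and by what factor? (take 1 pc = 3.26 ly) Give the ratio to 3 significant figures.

Star A is more luminous, by a factor of 66.8.

Star A: d = 1/p = 1/1.73×10^-3″ = 578.0 pc
Star A: M = m − 5 log₁₀ d + 5 = 13.13 − 5·2.7620 + 5 = 4.320
Star B: d = 46.2 ly / 3.26 = 14.17 pc
Star B: M = m − 5 log₁₀ d + 5 = 9.64 − 5·1.1514 + 5 = 8.883
ΔM = M_A − M_B = 4.320 − (8.883) = -4.563; smaller M is more luminous → Star A.
L ratio = 10^(0.4 |ΔM|) = 10^1.825 = 66.84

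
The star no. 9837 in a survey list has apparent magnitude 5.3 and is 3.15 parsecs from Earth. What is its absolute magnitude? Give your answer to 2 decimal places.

5 log₁₀(d/10 pc) = 5 log₁₀(3.150) − 5 = -2.508
M = m − 5 log₁₀(d/10) = 5.3 + 2.508 = 7.808

M ≈ 7.81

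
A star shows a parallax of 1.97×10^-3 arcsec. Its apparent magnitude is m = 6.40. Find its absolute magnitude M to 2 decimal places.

d = 1/p = 1/1.97×10^-3″ = 507.6 pc
5 log₁₀(d/10 pc) = 5 log₁₀(507.6) − 5 = 8.528
M = m − 5 log₁₀(d/10) = 6.40 − 8.528 = -2.128

M ≈ -2.13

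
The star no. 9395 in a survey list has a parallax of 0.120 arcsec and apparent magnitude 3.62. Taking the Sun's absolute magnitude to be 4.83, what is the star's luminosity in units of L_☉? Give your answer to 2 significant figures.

L/L_☉ ≈ 2.1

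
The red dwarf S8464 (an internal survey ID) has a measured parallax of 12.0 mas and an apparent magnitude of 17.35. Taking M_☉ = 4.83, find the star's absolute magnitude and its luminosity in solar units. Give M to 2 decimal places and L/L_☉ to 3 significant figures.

d = 1/p = 1000/12.0 mas = 83.33 pc
M = m − 5 log₁₀ d + 5 = 17.35 − 5·1.9208 + 5 = 12.746
M − M_☉ = 12.746 − 4.83 = 7.916
L/L_☉ = 10^(−0.4 × 7.916) = 6.818×10^-4

M ≈ 12.75; L/L_☉ ≈ 6.82×10^-4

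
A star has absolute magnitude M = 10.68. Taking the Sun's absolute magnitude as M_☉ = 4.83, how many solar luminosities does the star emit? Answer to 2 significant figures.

L/L_☉ ≈ 4.6×10^-3

M − M_☉ = 10.68 − 4.83 = 5.850
L/L_☉ = 10^(−0.4 (M − M_☉)) = 10^-2.340 = 4.571×10^-3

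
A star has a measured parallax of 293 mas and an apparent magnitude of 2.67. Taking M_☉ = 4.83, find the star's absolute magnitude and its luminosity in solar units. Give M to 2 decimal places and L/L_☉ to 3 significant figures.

d = 1/p = 1000/293 mas = 3.413 pc
M = m − 5 log₁₀ d + 5 = 2.67 − 5·0.5331 + 5 = 5.004
M − M_☉ = 5.004 − 4.83 = 0.174
L/L_☉ = 10^(−0.4 × 0.174) = 0.8517

M ≈ 5.00; L/L_☉ ≈ 0.852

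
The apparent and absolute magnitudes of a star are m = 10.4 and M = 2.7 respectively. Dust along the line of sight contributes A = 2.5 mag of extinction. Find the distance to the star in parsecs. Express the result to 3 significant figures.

d ≈ 110 pc

m − M = 5 log₁₀(d/10 pc) + A  ⇒  10.4 − (2.7) − 2.5 = 5 log₁₀(d/10)
5.200 = 5 log₁₀(d/10)
log₁₀ d = (m − M − A)/5 + 1 = 2.0400
d = 10^2.0400 = 109.6 pc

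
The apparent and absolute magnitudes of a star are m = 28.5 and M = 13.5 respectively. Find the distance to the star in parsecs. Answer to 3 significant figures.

d ≈ 10000 pc

μ = m − M = 15.000
m − M = 5 log₁₀ d − 5
log₁₀ d = (m − M)/5 + 1 = 4.0000
d = 10^4.0000 = 10000 pc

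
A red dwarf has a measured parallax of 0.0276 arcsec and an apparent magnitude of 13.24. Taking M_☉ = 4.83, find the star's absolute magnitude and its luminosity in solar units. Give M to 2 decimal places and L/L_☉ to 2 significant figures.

M ≈ 10.44; L/L_☉ ≈ 5.7×10^-3

d = 1/p = 1/0.0276″ = 36.23 pc
M = m − 5 log₁₀ d + 5 = 13.24 − 5·1.5591 + 5 = 10.445
M − M_☉ = 10.445 − 4.83 = 5.615
L/L_☉ = 10^(−0.4 × 5.615) = 5.678×10^-3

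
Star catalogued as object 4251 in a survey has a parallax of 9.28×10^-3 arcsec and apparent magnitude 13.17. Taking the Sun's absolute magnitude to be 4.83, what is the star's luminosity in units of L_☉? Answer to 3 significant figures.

L/L_☉ ≈ 0.0536

d = 1/p = 1/9.28×10^-3″ = 107.8 pc
M = m − 5 log₁₀ d + 5 = 13.17 − 5·2.0325 + 5 = 8.008
M − M_☉ = 8.008 − 4.83 = 3.178
L/L_☉ = 10^(−0.4 × 3.178) = 0.05357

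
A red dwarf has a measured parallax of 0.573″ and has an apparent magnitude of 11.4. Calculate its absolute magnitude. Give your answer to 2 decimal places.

M ≈ 15.19

d = 1/p = 1/0.573″ = 1.745 pc
5 log₁₀(d/10 pc) = 5 log₁₀(1.745) − 5 = -3.791
M = m − 5 log₁₀(d/10) = 11.4 + 3.791 = 15.191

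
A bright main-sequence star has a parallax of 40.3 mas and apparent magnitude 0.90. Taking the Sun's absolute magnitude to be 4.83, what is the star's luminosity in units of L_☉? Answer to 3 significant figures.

L/L_☉ ≈ 230

d = 1/p = 1000/40.3 mas = 24.81 pc
M = m − 5 log₁₀ d + 5 = 0.90 − 5·1.3947 + 5 = -1.073
M − M_☉ = -1.073 − 4.83 = -5.903
L/L_☉ = 10^(−0.4 × -5.903) = 229.8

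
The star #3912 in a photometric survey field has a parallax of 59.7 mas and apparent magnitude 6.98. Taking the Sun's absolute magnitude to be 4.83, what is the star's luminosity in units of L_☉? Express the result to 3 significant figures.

d = 1/p = 1000/59.7 mas = 16.75 pc
M = m − 5 log₁₀ d + 5 = 6.98 − 5·1.2240 + 5 = 5.860
M − M_☉ = 5.860 − 4.83 = 1.030
L/L_☉ = 10^(−0.4 × 1.030) = 0.3873

L/L_☉ ≈ 0.387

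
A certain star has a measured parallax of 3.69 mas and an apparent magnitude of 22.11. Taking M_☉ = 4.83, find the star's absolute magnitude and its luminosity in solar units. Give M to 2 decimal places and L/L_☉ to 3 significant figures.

d = 1/p = 1000/3.69 mas = 271.0 pc
M = m − 5 log₁₀ d + 5 = 22.11 − 5·2.4330 + 5 = 14.945
M − M_☉ = 14.945 − 4.83 = 10.115
L/L_☉ = 10^(−0.4 × 10.115) = 8.994×10^-5

M ≈ 14.95; L/L_☉ ≈ 8.99×10^-5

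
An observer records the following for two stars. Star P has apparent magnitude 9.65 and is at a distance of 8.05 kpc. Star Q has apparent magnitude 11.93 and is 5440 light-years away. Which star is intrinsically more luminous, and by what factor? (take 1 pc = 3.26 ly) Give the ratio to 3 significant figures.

Star P: d = 8.05 kpc = 8050 pc
Star P: M = m − 5 log₁₀ d + 5 = 9.65 − 5·3.9058 + 5 = -4.879
Star Q: d = 5440 ly / 3.26 = 1669 pc
Star Q: M = m − 5 log₁₀ d + 5 = 11.93 − 5·3.2224 + 5 = 0.818
ΔM = M_P − M_Q = -4.879 − (0.818) = -5.697; smaller M is more luminous → Star P.
L ratio = 10^(0.4 |ΔM|) = 10^2.279 = 190.0

Star P is more luminous, by a factor of 190.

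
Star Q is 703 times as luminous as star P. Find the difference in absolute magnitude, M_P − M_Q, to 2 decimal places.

M_P − M_Q ≈ 7.12

Pogson: ΔM = −2.5 log₁₀(ratio) = −2.5 log₁₀(703) = −2.5 × 2.8470 = -7.117
Star Q is brighter so has the smaller magnitude: M_P − M_Q is positive.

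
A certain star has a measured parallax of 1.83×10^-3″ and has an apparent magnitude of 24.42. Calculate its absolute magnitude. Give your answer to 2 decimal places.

M ≈ 15.73

d = 1/p = 1/1.83×10^-3″ = 546.4 pc
5 log₁₀(d/10 pc) = 5 log₁₀(546.4) − 5 = 8.688
M = m − 5 log₁₀(d/10) = 24.42 − 8.688 = 15.732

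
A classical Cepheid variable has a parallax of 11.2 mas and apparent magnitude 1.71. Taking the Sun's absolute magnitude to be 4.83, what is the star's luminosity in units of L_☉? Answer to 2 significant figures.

d = 1/p = 1000/11.2 mas = 89.29 pc
M = m − 5 log₁₀ d + 5 = 1.71 − 5·1.9508 + 5 = -3.044
M − M_☉ = -3.044 − 4.83 = -7.874
L/L_☉ = 10^(−0.4 × -7.874) = 1411

L/L_☉ ≈ 1400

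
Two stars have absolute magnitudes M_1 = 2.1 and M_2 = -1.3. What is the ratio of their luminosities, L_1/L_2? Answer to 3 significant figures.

L_1/L_2 ≈ 0.0437

ΔM = M_1 − M_2 = 3.4
L_1/L_2 = 10^(−0.4 ΔM) = 10^-1.360 = 0.04365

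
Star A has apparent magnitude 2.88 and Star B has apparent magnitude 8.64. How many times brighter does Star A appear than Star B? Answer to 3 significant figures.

201

Magnitude difference = -5.76
Flux ratio = 10^(−0.4 Δm) = 10^(−0.4 × -5.76) = 10^2.304 = 201.4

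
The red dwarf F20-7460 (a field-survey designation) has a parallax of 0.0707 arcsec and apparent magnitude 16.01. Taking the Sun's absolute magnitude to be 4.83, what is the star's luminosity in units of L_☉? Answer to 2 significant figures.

L/L_☉ ≈ 6.7×10^-5

d = 1/p = 1/0.0707″ = 14.14 pc
M = m − 5 log₁₀ d + 5 = 16.01 − 5·1.1506 + 5 = 15.257
M − M_☉ = 15.257 − 4.83 = 10.427
L/L_☉ = 10^(−0.4 × 10.427) = 6.748×10^-5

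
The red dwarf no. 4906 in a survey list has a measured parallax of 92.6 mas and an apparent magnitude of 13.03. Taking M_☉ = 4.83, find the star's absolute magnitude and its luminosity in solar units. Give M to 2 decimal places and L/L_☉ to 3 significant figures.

M ≈ 12.86; L/L_☉ ≈ 6.12×10^-4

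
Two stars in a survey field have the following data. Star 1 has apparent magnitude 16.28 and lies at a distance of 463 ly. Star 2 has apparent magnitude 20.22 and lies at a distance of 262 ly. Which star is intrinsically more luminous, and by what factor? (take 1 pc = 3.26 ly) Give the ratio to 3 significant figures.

Star 1 is more luminous, by a factor of 118.

Star 1: d = 463 ly / 3.26 = 142.0 pc
Star 1: M = m − 5 log₁₀ d + 5 = 16.28 − 5·2.1524 + 5 = 10.518
Star 2: d = 262 ly / 3.26 = 80.37 pc
Star 2: M = m − 5 log₁₀ d + 5 = 20.22 − 5·1.9051 + 5 = 15.695
ΔM = M_1 − M_2 = 10.518 − (15.695) = -5.176; smaller M is more luminous → Star 1.
L ratio = 10^(0.4 |ΔM|) = 10^2.071 = 117.6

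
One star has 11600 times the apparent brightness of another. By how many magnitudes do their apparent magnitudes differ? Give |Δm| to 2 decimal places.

|Δm| ≈ 10.16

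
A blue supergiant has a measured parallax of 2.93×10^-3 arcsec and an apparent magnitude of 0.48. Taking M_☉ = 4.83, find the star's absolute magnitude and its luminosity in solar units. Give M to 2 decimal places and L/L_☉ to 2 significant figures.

M ≈ -7.19; L/L_☉ ≈ 64000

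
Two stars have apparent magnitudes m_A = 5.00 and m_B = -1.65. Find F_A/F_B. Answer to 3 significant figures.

F_A/F_B ≈ 2.19×10^-3

Δm = 5.00 − (-1.65) = 6.65
Flux ratio = 10^(−0.4 Δm) = 10^(−0.4 × 6.65) = 10^-2.660 = 2.188×10^-3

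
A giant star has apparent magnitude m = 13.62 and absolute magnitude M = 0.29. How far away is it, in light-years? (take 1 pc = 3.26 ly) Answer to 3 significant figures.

d ≈ 15100 ly

μ = m − M = 13.330
m − M = 5 log₁₀ d − 5
log₁₀ d = (m − M)/5 + 1 = 3.6660
d = 10^3.6660 = 4634 pc
= 15110 ly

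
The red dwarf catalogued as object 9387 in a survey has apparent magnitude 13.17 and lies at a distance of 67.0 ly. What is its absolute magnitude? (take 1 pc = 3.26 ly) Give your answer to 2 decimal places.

M ≈ 11.61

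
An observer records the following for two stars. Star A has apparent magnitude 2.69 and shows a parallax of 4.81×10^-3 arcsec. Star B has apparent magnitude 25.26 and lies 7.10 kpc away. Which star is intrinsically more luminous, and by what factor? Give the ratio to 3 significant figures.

Star A: d = 1/p = 1/4.81×10^-3″ = 207.9 pc
Star A: M = m − 5 log₁₀ d + 5 = 2.69 − 5·2.3179 + 5 = -3.899
Star B: d = 7.10 kpc = 7100 pc
Star B: M = m − 5 log₁₀ d + 5 = 25.26 − 5·3.8513 + 5 = 11.004
ΔM = M_A − M_B = -3.899 − (11.004) = -14.903; smaller M is more luminous → Star A.
L ratio = 10^(0.4 |ΔM|) = 10^5.961 = 914500

Star A is more luminous, by a factor of 915000.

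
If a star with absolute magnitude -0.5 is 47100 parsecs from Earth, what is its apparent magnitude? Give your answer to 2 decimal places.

m ≈ 17.87

m = M + 5 log₁₀ d − 5 = -0.5 + 5·4.6730 − 5 = 17.865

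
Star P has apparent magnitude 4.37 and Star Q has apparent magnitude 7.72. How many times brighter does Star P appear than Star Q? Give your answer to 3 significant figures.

21.9

Magnitude difference = -3.35
Flux ratio = 10^(−0.4 Δm) = 10^(−0.4 × -3.35) = 10^1.340 = 21.88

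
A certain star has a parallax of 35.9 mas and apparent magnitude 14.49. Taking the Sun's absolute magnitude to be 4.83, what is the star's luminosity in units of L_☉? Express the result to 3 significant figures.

d = 1/p = 1000/35.9 mas = 27.86 pc
M = m − 5 log₁₀ d + 5 = 14.49 − 5·1.4449 + 5 = 12.265
M − M_☉ = 12.265 − 4.83 = 7.435
L/L_☉ = 10^(−0.4 × 7.435) = 1.061×10^-3

L/L_☉ ≈ 1.06×10^-3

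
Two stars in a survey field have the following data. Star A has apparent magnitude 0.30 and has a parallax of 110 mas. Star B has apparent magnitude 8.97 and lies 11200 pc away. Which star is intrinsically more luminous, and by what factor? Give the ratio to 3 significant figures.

Star B is more luminous, by a factor of 517.

Star A: p = 110 mas = 0.110″ → d = 1/p = 9.091 pc
Star A: M = m − 5 log₁₀ d + 5 = 0.30 − 5·0.9586 + 5 = 0.507
Star B: M = m − 5 log₁₀ d + 5 = 8.97 − 5·4.0492 + 5 = -6.276
ΔM = M_A − M_B = 0.507 − (-6.276) = 6.783; smaller M is more luminous → Star B.
L ratio = 10^(0.4 |ΔM|) = 10^2.713 = 516.7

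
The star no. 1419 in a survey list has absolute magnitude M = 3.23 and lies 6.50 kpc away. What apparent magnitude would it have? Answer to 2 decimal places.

m ≈ 17.29

d = 6.50 kpc = 6500 pc
m = M + 5 log₁₀ d − 5 = 3.23 + 5·3.8129 − 5 = 17.295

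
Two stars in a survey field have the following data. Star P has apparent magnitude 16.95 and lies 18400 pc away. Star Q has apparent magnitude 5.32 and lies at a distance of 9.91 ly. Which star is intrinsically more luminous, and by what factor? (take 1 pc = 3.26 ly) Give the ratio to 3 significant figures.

Star P is more luminous, by a factor of 816.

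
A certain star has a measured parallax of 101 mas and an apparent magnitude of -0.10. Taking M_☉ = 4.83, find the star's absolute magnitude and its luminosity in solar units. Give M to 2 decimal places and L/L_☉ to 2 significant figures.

M ≈ -0.08; L/L_☉ ≈ 92

d = 1/p = 1000/101 mas = 9.901 pc
M = m − 5 log₁₀ d + 5 = -0.10 − 5·0.9957 + 5 = -0.078
M − M_☉ = -0.078 − 4.83 = -4.908
L/L_☉ = 10^(−0.4 × -4.908) = 91.91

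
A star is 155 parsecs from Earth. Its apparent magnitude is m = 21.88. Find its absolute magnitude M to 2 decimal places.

M ≈ 15.93

5 log₁₀(d/10 pc) = 5 log₁₀(155.0) − 5 = 5.952
M = m − 5 log₁₀(d/10) = 21.88 − 5.952 = 15.928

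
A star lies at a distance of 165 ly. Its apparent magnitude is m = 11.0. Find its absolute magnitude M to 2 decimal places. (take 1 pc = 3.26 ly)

M ≈ 7.48

d = 165 ly / 3.26 = 50.61 pc
5 log₁₀(d/10 pc) = 5 log₁₀(50.61) − 5 = 3.521
M = m − 5 log₁₀(d/10) = 11.0 − 3.521 = 7.479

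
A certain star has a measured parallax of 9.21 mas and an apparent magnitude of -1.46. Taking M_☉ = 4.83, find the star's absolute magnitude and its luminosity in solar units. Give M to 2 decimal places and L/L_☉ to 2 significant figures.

M ≈ -6.64; L/L_☉ ≈ 39000

d = 1/p = 1000/9.21 mas = 108.6 pc
M = m − 5 log₁₀ d + 5 = -1.46 − 5·2.0357 + 5 = -6.639
M − M_☉ = -6.639 − 4.83 = -11.469
L/L_☉ = 10^(−0.4 × -11.469) = 38680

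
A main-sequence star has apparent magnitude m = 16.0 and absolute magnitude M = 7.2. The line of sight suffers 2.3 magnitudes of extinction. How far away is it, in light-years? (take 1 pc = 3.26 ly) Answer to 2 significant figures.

d ≈ 650 ly

m − M = 5 log₁₀(d/10 pc) + A  ⇒  16.0 − (7.2) − 2.3 = 5 log₁₀(d/10)
6.500 = 5 log₁₀(d/10)
log₁₀ d = (m − M − A)/5 + 1 = 2.3000
d = 10^2.3000 = 199.5 pc
= 650.5 ly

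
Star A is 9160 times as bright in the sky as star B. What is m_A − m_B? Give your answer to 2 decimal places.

m_A − m_B ≈ -9.90

Pogson: Δm = −2.5 log₁₀(ratio) = −2.5 log₁₀(9160) = −2.5 × 3.9619 = -9.905
Star A is brighter, so it has the smaller magnitude: the difference is negative.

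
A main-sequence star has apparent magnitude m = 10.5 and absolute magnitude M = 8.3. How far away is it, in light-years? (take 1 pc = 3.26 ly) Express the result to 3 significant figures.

d ≈ 89.8 ly

Distance modulus: m − M = 10.5 − (8.3) = 2.200
m − M = 5 log₁₀ d − 5
log₁₀ d = (m − M)/5 + 1 = 1.4400
d = 10^1.4400 = 27.54 pc
= 89.79 ly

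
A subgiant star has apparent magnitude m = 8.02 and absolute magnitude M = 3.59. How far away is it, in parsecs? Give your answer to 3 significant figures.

d ≈ 76.9 pc

Distance modulus: m − M = 8.02 − (3.59) = 4.430
m − M = 5 log₁₀ d − 5
log₁₀ d = (m − M)/5 + 1 = 1.8860
d = 10^1.8860 = 76.91 pc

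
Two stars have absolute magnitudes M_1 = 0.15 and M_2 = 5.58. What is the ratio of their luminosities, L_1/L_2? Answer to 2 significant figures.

ΔM = M_1 − M_2 = -5.43
L_1/L_2 = 10^(−0.4 ΔM) = 10^2.172 = 148.6

L_1/L_2 ≈ 150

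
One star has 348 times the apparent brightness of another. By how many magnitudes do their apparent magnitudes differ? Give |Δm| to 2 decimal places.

Pogson: Δm = −2.5 log₁₀(ratio) = −2.5 log₁₀(348) = −2.5 × 2.5416 = -6.354

|Δm| ≈ 6.35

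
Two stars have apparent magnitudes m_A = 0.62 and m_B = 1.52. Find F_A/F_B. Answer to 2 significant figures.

F_A/F_B ≈ 2.3

Magnitude difference = -0.90
Flux ratio = 10^(−0.4 Δm) = 10^(−0.4 × -0.90) = 10^0.360 = 2.291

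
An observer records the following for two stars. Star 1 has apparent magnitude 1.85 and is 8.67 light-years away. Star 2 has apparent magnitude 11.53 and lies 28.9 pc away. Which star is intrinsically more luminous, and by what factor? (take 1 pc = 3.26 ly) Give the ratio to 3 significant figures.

Star 1 is more luminous, by a factor of 63.1.

Star 1: d = 8.67 ly / 3.26 = 2.660 pc
Star 1: M = m − 5 log₁₀ d + 5 = 1.85 − 5·0.4248 + 5 = 4.726
Star 2: M = m − 5 log₁₀ d + 5 = 11.53 − 5·1.4609 + 5 = 9.226
ΔM = M_1 − M_2 = 4.726 − (9.226) = -4.500; smaller M is more luminous → Star 1.
L ratio = 10^(0.4 |ΔM|) = 10^1.800 = 63.07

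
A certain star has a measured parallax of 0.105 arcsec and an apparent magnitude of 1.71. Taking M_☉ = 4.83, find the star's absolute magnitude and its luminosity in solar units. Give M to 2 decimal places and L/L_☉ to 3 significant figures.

M ≈ 1.82; L/L_☉ ≈ 16.1

d = 1/p = 1/0.105″ = 9.524 pc
M = m − 5 log₁₀ d + 5 = 1.71 − 5·0.9788 + 5 = 1.816
M − M_☉ = 1.816 − 4.83 = -3.014
L/L_☉ = 10^(−0.4 × -3.014) = 16.06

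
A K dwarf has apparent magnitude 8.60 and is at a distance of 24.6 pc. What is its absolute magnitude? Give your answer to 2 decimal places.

5 log₁₀(d/10 pc) = 5 log₁₀(24.60) − 5 = 1.955
M = m − 5 log₁₀(d/10) = 8.60 − 1.955 = 6.645

M ≈ 6.65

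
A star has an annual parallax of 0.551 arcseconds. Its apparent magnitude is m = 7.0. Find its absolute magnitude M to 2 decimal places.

M ≈ 10.71

d = 1/p = 1/0.551″ = 1.815 pc
5 log₁₀(d/10 pc) = 5 log₁₀(1.815) − 5 = -3.706
M = m − 5 log₁₀(d/10) = 7.0 + 3.706 = 10.706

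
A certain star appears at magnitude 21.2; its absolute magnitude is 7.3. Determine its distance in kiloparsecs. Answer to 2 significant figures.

μ = m − M = 13.900
m − M = 5 log₁₀ d − 5
log₁₀ d = (m − M)/5 + 1 = 3.7800
d = 10^3.7800 = 6026 pc
= 6.026 kpc

d ≈ 6.0 kpc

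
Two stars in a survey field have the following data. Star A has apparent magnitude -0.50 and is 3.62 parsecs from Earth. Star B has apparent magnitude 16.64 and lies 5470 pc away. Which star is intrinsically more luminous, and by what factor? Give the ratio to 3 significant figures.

Star A is more luminous, by a factor of 3.14.

Star A: M = m − 5 log₁₀ d + 5 = -0.50 − 5·0.5587 + 5 = 1.706
Star B: M = m − 5 log₁₀ d + 5 = 16.64 − 5·3.7380 + 5 = 2.950
ΔM = M_A − M_B = 1.706 − (2.950) = -1.244; smaller M is more luminous → Star A.
L ratio = 10^(0.4 |ΔM|) = 10^0.497 = 3.144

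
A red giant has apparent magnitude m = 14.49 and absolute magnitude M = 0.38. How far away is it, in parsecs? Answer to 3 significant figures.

d ≈ 6640 pc

μ = m − M = 14.110
m − M = 5 log₁₀ d − 5
log₁₀ d = (m − M)/5 + 1 = 3.8220
d = 10^3.8220 = 6637 pc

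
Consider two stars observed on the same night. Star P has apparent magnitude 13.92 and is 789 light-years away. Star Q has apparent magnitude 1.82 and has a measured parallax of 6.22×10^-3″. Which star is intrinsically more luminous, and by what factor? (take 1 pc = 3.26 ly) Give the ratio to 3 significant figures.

Star Q is more luminous, by a factor of 30500.

Star P: d = 789 ly / 3.26 = 242.0 pc
Star P: M = m − 5 log₁₀ d + 5 = 13.92 − 5·2.3839 + 5 = 7.001
Star Q: d = 1/p = 1/6.22×10^-3″ = 160.8 pc
Star Q: M = m − 5 log₁₀ d + 5 = 1.82 − 5·2.2062 + 5 = -4.211
ΔM = M_P − M_Q = 7.001 − (-4.211) = 11.212; smaller M is more luminous → Star Q.
L ratio = 10^(0.4 |ΔM|) = 10^4.485 = 30530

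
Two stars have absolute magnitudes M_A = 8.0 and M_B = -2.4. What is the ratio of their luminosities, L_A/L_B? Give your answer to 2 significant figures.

L_A/L_B ≈ 6.9×10^-5

ΔM = M_A − M_B = 10.4
L_A/L_B = 10^(−0.4 ΔM) = 10^-4.160 = 6.918×10^-5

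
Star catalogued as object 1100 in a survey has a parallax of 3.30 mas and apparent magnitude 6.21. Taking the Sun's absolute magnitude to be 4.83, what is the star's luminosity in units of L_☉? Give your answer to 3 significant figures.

d = 1/p = 1000/3.30 mas = 303.0 pc
M = m − 5 log₁₀ d + 5 = 6.21 − 5·2.4815 + 5 = -1.197
M − M_☉ = -1.197 − 4.83 = -6.027
L/L_☉ = 10^(−0.4 × -6.027) = 257.6

L/L_☉ ≈ 258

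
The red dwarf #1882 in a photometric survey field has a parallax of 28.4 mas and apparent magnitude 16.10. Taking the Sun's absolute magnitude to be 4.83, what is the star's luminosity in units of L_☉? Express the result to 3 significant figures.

L/L_☉ ≈ 3.85×10^-4

d = 1/p = 1000/28.4 mas = 35.21 pc
M = m − 5 log₁₀ d + 5 = 16.10 − 5·1.5467 + 5 = 13.367
M − M_☉ = 13.367 − 4.83 = 8.537
L/L_☉ = 10^(−0.4 × 8.537) = 3.849×10^-4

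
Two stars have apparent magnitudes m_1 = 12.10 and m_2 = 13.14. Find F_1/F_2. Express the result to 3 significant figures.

F_1/F_2 ≈ 2.61

Magnitude difference = -1.04
Flux ratio = 10^(−0.4 Δm) = 10^(−0.4 × -1.04) = 10^0.416 = 2.606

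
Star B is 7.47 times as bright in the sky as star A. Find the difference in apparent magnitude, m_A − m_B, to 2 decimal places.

m_A − m_B ≈ 2.18

Pogson: Δm = −2.5 log₁₀(ratio) = −2.5 log₁₀(7.47) = −2.5 × 0.8733 = -2.183
Star B is brighter so has the smaller magnitude: m_A − m_B is positive.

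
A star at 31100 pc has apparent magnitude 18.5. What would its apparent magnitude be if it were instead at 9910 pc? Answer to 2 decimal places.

m ≈ 16.02

Flux ∝ 1/d², so Δm = 5 log₁₀(d₂/d₁) = 5 log₁₀(9910/31100) = -2.483
m₂ = m₁ + Δm = 18.5 + (-2.483) = 16.017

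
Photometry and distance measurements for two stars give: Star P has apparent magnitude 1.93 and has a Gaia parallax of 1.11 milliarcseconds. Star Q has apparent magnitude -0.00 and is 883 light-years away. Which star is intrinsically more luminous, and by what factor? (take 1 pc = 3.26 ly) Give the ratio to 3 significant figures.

Star P is more luminous, by a factor of 1.87.

Star P: p = 1.11 mas = 1.11×10^-3″ → d = 1/p = 900.9 pc
Star P: M = m − 5 log₁₀ d + 5 = 1.93 − 5·2.9547 + 5 = -7.843
Star Q: d = 883 ly / 3.26 = 270.9 pc
Star Q: M = m − 5 log₁₀ d + 5 = -0.00 − 5·2.4327 + 5 = -7.164
ΔM = M_P − M_Q = -7.843 − (-7.164) = -0.680; smaller M is more luminous → Star P.
L ratio = 10^(0.4 |ΔM|) = 10^0.272 = 1.870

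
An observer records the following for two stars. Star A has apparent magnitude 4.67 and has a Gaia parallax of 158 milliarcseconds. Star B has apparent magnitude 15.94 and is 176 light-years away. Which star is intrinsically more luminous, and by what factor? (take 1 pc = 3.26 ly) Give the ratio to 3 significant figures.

Star A is more luminous, by a factor of 443.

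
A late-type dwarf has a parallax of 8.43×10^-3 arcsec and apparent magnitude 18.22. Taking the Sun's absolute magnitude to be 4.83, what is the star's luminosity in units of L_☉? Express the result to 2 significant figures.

d = 1/p = 1/8.43×10^-3″ = 118.6 pc
M = m − 5 log₁₀ d + 5 = 18.22 − 5·2.0742 + 5 = 12.849
M − M_☉ = 12.849 − 4.83 = 8.019
L/L_☉ = 10^(−0.4 × 8.019) = 6.199×10^-4

L/L_☉ ≈ 6.2×10^-4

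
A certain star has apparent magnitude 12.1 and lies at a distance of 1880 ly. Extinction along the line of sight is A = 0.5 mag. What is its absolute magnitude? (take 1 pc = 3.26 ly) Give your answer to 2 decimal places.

M ≈ 2.80

d = 1880 ly / 3.26 = 576.7 pc
5 log₁₀(d/10 pc) = 5 log₁₀(576.7) − 5 = 8.805
M = m − 5 log₁₀(d/10) − A = 12.1 − 8.805 − 0.5 = 2.795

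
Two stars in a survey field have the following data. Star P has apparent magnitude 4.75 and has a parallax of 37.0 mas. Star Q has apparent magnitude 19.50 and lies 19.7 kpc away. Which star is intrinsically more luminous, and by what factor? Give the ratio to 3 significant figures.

Star P is more luminous, by a factor of 1.50.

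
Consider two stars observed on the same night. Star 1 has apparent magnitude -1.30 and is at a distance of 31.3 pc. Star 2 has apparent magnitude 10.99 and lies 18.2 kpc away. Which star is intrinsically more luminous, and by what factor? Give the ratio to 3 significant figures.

Star 1: M = m − 5 log₁₀ d + 5 = -1.30 − 5·1.4955 + 5 = -3.778
Star 2: d = 18.2 kpc = 18200 pc
Star 2: M = m − 5 log₁₀ d + 5 = 10.99 − 5·4.2601 + 5 = -5.310
ΔM = M_1 − M_2 = -3.778 − (-5.310) = 1.533; smaller M is more luminous → Star 2.
L ratio = 10^(0.4 |ΔM|) = 10^0.613 = 4.103

Star 2 is more luminous, by a factor of 4.10.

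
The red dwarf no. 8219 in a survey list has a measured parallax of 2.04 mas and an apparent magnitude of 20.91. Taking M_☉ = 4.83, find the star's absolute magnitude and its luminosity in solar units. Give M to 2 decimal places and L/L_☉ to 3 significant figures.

d = 1/p = 1000/2.04 mas = 490.2 pc
M = m − 5 log₁₀ d + 5 = 20.91 − 5·2.6904 + 5 = 12.458
M − M_☉ = 12.458 − 4.83 = 7.628
L/L_☉ = 10^(−0.4 × 7.628) = 8.887×10^-4

M ≈ 12.46; L/L_☉ ≈ 8.89×10^-4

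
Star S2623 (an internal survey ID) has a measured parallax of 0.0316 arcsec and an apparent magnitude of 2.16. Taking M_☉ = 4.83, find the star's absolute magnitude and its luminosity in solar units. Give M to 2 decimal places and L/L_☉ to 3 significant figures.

M ≈ -0.34; L/L_☉ ≈ 117

d = 1/p = 1/0.0316″ = 31.65 pc
M = m − 5 log₁₀ d + 5 = 2.16 − 5·1.5003 + 5 = -0.342
M − M_☉ = -0.342 − 4.83 = -5.172
L/L_☉ = 10^(−0.4 × -5.172) = 117.1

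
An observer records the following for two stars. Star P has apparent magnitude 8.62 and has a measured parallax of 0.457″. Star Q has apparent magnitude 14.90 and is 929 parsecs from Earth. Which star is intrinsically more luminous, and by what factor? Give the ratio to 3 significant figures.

Star Q is more luminous, by a factor of 554.

Star P: d = 1/p = 1/0.457″ = 2.188 pc
Star P: M = m − 5 log₁₀ d + 5 = 8.62 − 5·0.3401 + 5 = 11.920
Star Q: M = m − 5 log₁₀ d + 5 = 14.90 − 5·2.9680 + 5 = 5.060
ΔM = M_P − M_Q = 11.920 − (5.060) = 6.860; smaller M is more luminous → Star Q.
L ratio = 10^(0.4 |ΔM|) = 10^2.744 = 554.5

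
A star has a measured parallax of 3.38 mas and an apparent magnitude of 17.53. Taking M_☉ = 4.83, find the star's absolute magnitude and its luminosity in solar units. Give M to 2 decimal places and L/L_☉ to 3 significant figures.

M ≈ 10.17; L/L_☉ ≈ 7.28×10^-3

d = 1/p = 1000/3.38 mas = 295.9 pc
M = m − 5 log₁₀ d + 5 = 17.53 − 5·2.4711 + 5 = 10.175
M − M_☉ = 10.175 − 4.83 = 5.345
L/L_☉ = 10^(−0.4 × 5.345) = 7.281×10^-3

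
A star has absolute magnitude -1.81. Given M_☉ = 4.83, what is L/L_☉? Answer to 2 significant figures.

M − M_☉ = -1.81 − 4.83 = -6.640
L/L_☉ = 10^(−0.4 (M − M_☉)) = 10^2.656 = 452.9

L/L_☉ ≈ 450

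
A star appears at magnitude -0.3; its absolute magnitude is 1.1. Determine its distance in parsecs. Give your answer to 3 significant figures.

Distance modulus: m − M = -0.3 − (1.1) = -1.400
m − M = 5 log₁₀ d − 5
log₁₀ d = (m − M)/5 + 1 = 0.7200
d = 10^0.7200 = 5.248 pc

d ≈ 5.25 pc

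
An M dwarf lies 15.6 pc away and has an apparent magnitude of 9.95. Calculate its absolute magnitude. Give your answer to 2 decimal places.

M ≈ 8.98

5 log₁₀(d/10 pc) = 5 log₁₀(15.60) − 5 = 0.966
M = m − 5 log₁₀(d/10) = 9.95 − 0.966 = 8.984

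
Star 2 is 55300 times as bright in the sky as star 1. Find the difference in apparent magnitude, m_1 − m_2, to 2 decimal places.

Pogson: Δm = −2.5 log₁₀(ratio) = −2.5 log₁₀(55300) = −2.5 × 4.7427 = -11.857
Star 2 is brighter so has the smaller magnitude: m_1 − m_2 is positive.

m_1 − m_2 ≈ 11.86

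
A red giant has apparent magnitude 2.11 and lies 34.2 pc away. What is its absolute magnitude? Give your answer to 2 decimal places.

M ≈ -0.56

5 log₁₀(d/10 pc) = 5 log₁₀(34.20) − 5 = 2.670
M = m − 5 log₁₀(d/10) = 2.11 − 2.670 = -0.560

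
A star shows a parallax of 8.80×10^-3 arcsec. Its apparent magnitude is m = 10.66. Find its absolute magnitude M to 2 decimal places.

M ≈ 5.38

d = 1/p = 1/8.80×10^-3″ = 113.6 pc
5 log₁₀(d/10 pc) = 5 log₁₀(113.6) − 5 = 5.278
M = m − 5 log₁₀(d/10) = 10.66 − 5.278 = 5.382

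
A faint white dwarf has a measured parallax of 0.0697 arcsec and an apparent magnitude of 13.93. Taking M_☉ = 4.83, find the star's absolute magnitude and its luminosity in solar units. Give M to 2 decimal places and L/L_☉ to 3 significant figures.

d = 1/p = 1/0.0697″ = 14.35 pc
M = m − 5 log₁₀ d + 5 = 13.93 − 5·1.1568 + 5 = 13.146
M − M_☉ = 13.146 − 4.83 = 8.316
L/L_☉ = 10^(−0.4 × 8.316) = 4.716×10^-4

M ≈ 13.15; L/L_☉ ≈ 4.72×10^-4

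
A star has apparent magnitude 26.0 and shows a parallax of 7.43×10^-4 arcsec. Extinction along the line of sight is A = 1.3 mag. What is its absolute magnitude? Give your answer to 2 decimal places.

M ≈ 14.05

d = 1/p = 1/7.43×10^-4″ = 1346 pc
5 log₁₀(d/10 pc) = 5 log₁₀(1346) − 5 = 10.645
M = m − 5 log₁₀(d/10) − A = 26.0 − 10.645 − 1.3 = 14.055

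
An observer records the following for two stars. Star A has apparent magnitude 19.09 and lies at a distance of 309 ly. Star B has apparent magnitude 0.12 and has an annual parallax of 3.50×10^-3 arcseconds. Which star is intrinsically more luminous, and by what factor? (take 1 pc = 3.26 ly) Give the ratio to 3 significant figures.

Star B is more luminous, by a factor of 3.52×10^8.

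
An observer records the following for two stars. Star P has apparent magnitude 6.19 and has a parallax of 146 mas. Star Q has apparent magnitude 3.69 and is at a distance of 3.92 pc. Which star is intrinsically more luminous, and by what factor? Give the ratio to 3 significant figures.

Star P: p = 146 mas = 0.146″ → d = 1/p = 6.849 pc
Star P: M = m − 5 log₁₀ d + 5 = 6.19 − 5·0.8356 + 5 = 7.012
Star Q: M = m − 5 log₁₀ d + 5 = 3.69 − 5·0.5933 + 5 = 5.724
ΔM = M_P − M_Q = 7.012 − (5.724) = 1.288; smaller M is more luminous → Star Q.
L ratio = 10^(0.4 |ΔM|) = 10^0.515 = 3.276

Star Q is more luminous, by a factor of 3.28.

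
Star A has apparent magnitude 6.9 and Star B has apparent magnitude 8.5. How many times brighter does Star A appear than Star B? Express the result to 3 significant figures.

Δm = 6.9 − (8.5) = -1.6
Flux ratio = 10^(−0.4 Δm) = 10^(−0.4 × -1.6) = 10^0.640 = 4.365

4.37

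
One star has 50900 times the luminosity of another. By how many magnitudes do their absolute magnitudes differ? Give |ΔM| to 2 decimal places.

Pogson: ΔM = −2.5 log₁₀(ratio) = −2.5 log₁₀(50900) = −2.5 × 4.7067 = -11.767

|ΔM| ≈ 11.77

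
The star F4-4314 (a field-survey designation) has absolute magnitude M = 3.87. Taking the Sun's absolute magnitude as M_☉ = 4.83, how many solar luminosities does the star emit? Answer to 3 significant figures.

L/L_☉ ≈ 2.42

M − M_☉ = 3.87 − 4.83 = -0.960
L/L_☉ = 10^(−0.4 (M − M_☉)) = 10^0.384 = 2.421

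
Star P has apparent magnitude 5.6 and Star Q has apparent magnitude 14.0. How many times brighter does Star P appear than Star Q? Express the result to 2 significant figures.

Δm = 5.6 − (14.0) = -8.4
Flux ratio = 10^(−0.4 Δm) = 10^(−0.4 × -8.4) = 10^3.360 = 2291

2300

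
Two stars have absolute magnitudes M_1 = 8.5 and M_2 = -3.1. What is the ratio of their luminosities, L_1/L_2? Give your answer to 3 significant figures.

ΔM = M_1 − M_2 = 11.6
L_1/L_2 = 10^(−0.4 ΔM) = 10^-4.640 = 2.291×10^-5

L_1/L_2 ≈ 2.29×10^-5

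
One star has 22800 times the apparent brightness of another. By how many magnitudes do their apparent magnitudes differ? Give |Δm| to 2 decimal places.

Pogson: Δm = −2.5 log₁₀(ratio) = −2.5 log₁₀(22800) = −2.5 × 4.3579 = -10.895

|Δm| ≈ 10.89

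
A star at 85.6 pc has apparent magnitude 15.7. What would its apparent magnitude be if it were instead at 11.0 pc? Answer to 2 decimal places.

Flux ∝ 1/d², so Δm = 5 log₁₀(d₂/d₁) = 5 log₁₀(11.0/85.6) = -4.455
m₂ = m₁ + Δm = 15.7 + (-4.455) = 11.245

m ≈ 11.24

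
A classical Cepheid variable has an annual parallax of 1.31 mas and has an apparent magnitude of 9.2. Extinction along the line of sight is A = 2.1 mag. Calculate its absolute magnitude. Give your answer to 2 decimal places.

p = 1.31 mas = 1.31×10^-3″ → d = 1/p = 763.4 pc
5 log₁₀(d/10 pc) = 5 log₁₀(763.4) − 5 = 9.414
M = m − 5 log₁₀(d/10) − A = 9.2 − 9.414 − 2.1 = -2.314

M ≈ -2.31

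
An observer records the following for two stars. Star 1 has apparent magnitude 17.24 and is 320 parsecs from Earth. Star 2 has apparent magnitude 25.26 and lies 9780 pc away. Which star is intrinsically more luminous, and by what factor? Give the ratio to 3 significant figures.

Star 1: M = m − 5 log₁₀ d + 5 = 17.24 − 5·2.5051 + 5 = 9.714
Star 2: M = m − 5 log₁₀ d + 5 = 25.26 − 5·3.9903 + 5 = 10.308
ΔM = M_1 − M_2 = 9.714 − (10.308) = -0.594; smaller M is more luminous → Star 1.
L ratio = 10^(0.4 |ΔM|) = 10^0.238 = 1.728

Star 1 is more luminous, by a factor of 1.73.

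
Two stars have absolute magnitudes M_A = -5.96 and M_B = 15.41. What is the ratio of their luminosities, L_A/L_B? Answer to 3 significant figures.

ΔM = M_A − M_B = -21.37
L_A/L_B = 10^(−0.4 ΔM) = 10^8.548 = 3.532×10^8

L_A/L_B ≈ 3.53×10^8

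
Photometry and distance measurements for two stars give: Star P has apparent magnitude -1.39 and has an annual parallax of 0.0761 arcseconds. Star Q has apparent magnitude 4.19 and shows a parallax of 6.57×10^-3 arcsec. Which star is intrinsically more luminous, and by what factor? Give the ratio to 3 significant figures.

Star P is more luminous, by a factor of 1.27.

Star P: d = 1/p = 1/0.0761″ = 13.14 pc
Star P: M = m − 5 log₁₀ d + 5 = -1.39 − 5·1.1186 + 5 = -1.983
Star Q: d = 1/p = 1/6.57×10^-3″ = 152.2 pc
Star Q: M = m − 5 log₁₀ d + 5 = 4.19 − 5·2.1824 + 5 = -1.722
ΔM = M_P − M_Q = -1.983 − (-1.722) = -0.261; smaller M is more luminous → Star P.
L ratio = 10^(0.4 |ΔM|) = 10^0.104 = 1.272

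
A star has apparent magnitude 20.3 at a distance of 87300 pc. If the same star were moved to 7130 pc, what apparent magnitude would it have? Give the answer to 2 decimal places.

Flux ∝ 1/d², so Δm = 5 log₁₀(d₂/d₁) = 5 log₁₀(7130/87300) = -5.440
m₂ = m₁ + Δm = 20.3 + (-5.440) = 14.860

m ≈ 14.86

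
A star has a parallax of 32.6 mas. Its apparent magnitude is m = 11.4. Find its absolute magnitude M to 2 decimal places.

p = 32.6 mas = 0.0326″ → d = 1/p = 30.67 pc
5 log₁₀(d/10 pc) = 5 log₁₀(30.67) − 5 = 2.434
M = m − 5 log₁₀(d/10) = 11.4 − 2.434 = 8.966

M ≈ 8.97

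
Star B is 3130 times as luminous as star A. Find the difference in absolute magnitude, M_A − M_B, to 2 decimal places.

M_A − M_B ≈ 8.74

Pogson: ΔM = −2.5 log₁₀(ratio) = −2.5 log₁₀(3130) = −2.5 × 3.4955 = -8.739
Star B is brighter so has the smaller magnitude: M_A − M_B is positive.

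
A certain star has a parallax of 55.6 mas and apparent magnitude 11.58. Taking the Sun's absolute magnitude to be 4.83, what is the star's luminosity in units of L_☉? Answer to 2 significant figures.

d = 1/p = 1000/55.6 mas = 17.99 pc
M = m − 5 log₁₀ d + 5 = 11.58 − 5·1.2549 + 5 = 10.305
M − M_☉ = 10.305 − 4.83 = 5.475
L/L_☉ = 10^(−0.4 × 5.475) = 6.454×10^-3

L/L_☉ ≈ 6.5×10^-3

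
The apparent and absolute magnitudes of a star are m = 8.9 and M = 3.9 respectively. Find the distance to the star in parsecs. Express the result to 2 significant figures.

Distance modulus: m − M = 8.9 − (3.9) = 5.000
m − M = 5 log₁₀ d − 5
log₁₀ d = (m − M)/5 + 1 = 2.0000
d = 10^2.0000 = 100.0 pc

d ≈ 100 pc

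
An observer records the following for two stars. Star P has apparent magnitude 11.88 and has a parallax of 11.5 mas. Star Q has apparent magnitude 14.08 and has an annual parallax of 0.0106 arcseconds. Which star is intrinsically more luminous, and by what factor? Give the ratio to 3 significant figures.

Star P: p = 11.5 mas = 0.0115″ → d = 1/p = 86.96 pc
Star P: M = m − 5 log₁₀ d + 5 = 11.88 − 5·1.9393 + 5 = 7.183
Star Q: d = 1/p = 1/0.0106″ = 94.34 pc
Star Q: M = m − 5 log₁₀ d + 5 = 14.08 − 5·1.9747 + 5 = 9.207
ΔM = M_P − M_Q = 7.183 − (9.207) = -2.023; smaller M is more luminous → Star P.
L ratio = 10^(0.4 |ΔM|) = 10^0.809 = 6.445

Star P is more luminous, by a factor of 6.44.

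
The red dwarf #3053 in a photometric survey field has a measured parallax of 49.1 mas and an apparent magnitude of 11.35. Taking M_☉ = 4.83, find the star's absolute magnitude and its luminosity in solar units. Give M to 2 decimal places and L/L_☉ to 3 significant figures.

M ≈ 9.81; L/L_☉ ≈ 0.0102

d = 1/p = 1000/49.1 mas = 20.37 pc
M = m − 5 log₁₀ d + 5 = 11.35 − 5·1.3089 + 5 = 9.805
M − M_☉ = 9.805 − 4.83 = 4.975
L/L_☉ = 10^(−0.4 × 4.975) = 0.01023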